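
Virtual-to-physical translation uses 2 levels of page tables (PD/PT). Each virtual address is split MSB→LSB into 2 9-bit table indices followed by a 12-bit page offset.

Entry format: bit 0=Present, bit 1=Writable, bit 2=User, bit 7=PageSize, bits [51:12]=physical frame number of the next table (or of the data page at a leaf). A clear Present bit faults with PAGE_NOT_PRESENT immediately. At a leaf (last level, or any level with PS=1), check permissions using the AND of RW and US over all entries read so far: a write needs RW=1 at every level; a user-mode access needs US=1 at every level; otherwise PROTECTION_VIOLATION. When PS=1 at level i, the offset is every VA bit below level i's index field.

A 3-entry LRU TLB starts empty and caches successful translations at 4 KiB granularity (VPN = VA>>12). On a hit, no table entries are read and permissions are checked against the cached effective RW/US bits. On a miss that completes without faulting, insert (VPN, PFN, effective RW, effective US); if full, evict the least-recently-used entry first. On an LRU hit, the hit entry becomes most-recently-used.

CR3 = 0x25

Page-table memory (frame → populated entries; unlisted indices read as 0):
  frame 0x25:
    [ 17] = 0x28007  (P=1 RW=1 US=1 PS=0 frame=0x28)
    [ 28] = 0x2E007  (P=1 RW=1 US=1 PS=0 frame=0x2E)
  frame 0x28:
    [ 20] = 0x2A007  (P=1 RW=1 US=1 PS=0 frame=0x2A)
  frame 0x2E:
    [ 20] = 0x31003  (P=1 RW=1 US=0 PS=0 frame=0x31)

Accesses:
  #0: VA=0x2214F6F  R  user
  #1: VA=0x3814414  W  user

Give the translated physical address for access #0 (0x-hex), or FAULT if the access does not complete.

Trace:
#0 VA=0x2214F6F (r,user):
  lvl0: tbl 0x25, slot 17 ⇒ 0x28007 (P1/RW1/US1/PS0)
  lvl1: tbl 0x28, slot 20 ⇒ 0x2A007 (P1/RW1/US1/PS0)
  ✓ 0x2AF6F  — 2 lookups
#1 VA=0x3814414 (w,user):
  lvl0: tbl 0x25, slot 28 ⇒ 0x2E007 (P1/RW1/US1/PS0)
  lvl1: tbl 0x2E, slot 20 ⇒ 0x31003 (P1/RW1/US0/PS0)
  ⇒ fault: PROTECTION_VIOLATION  — 2 lookups

Access #0 PA: 0x2AF6F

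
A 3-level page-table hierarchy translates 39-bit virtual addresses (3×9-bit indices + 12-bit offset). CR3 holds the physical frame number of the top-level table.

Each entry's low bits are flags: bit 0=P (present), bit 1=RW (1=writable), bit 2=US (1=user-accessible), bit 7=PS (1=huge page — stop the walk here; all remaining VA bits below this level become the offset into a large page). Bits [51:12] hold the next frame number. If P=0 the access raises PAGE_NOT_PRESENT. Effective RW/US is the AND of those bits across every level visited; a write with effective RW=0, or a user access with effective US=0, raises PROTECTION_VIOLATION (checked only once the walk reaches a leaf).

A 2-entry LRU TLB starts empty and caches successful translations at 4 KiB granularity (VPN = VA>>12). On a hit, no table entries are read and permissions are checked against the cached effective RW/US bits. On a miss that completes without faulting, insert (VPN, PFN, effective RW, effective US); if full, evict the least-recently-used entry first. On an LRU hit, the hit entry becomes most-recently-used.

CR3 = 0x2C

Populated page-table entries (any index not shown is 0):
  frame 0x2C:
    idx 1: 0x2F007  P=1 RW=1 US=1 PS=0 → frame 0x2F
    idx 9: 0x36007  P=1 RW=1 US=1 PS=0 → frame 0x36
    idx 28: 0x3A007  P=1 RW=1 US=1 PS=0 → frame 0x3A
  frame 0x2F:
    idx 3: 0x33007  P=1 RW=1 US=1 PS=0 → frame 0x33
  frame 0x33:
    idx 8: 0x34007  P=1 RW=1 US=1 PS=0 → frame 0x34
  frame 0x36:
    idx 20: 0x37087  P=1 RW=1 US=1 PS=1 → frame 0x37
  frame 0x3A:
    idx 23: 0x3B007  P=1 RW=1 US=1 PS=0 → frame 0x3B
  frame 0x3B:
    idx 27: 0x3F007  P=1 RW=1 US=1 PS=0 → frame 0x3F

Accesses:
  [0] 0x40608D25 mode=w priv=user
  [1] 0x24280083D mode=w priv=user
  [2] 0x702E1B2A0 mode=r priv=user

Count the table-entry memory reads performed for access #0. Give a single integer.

Trace:
#0 VA=0x40608D25 (w,user):
  [0] read 0x2C idx=1: raw=0x2F007 flags P=1 W=1 U=1 S=0
  [1] read 0x2F idx=3: raw=0x33007 flags P=1 W=1 U=1 S=0
  [2] read 0x33 idx=8: raw=0x34007 flags P=1 W=1 U=1 S=0
  ✓ 0x34D25  — 3 lookups
#1 VA=0x24280083D (w,user):
  [0] read 0x2C idx=9: raw=0x36007 flags P=1 W=1 U=1 S=0
  [1] read 0x36 idx=20: raw=0x37087 flags P=1 W=1 U=1 S=1
  ✓ 0x3783D (huge @L1)  — 2 lookups
#2 VA=0x702E1B2A0 (r,user):
  [0] read 0x2C idx=28: raw=0x3A007 flags P=1 W=1 U=1 S=0
  [1] read 0x3A idx=23: raw=0x3B007 flags P=1 W=1 U=1 S=0
  [2] read 0x3B idx=27: raw=0x3F007 flags P=1 W=1 U=1 S=0
  ✓ 0x3F2A0  — 3 lookups

Entries read for #0: 3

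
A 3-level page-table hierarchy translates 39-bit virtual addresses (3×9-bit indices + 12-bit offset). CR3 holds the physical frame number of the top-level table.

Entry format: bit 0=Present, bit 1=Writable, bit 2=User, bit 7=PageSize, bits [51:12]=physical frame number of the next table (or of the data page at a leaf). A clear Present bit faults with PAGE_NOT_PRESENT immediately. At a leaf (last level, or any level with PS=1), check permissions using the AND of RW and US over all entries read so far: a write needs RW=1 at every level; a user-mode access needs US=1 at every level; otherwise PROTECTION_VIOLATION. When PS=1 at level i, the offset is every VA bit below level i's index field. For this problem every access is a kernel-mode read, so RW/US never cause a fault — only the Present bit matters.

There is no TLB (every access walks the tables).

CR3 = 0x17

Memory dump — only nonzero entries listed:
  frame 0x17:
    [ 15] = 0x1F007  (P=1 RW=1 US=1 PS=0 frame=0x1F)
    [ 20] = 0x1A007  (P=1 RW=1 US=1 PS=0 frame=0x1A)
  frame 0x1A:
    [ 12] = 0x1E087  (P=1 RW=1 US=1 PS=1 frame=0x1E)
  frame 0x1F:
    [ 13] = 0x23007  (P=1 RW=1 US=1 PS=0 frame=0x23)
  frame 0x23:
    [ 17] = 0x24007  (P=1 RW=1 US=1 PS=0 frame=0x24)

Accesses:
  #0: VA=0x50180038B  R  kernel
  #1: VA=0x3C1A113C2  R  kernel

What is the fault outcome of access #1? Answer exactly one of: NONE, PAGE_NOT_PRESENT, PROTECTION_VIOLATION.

Walk each access:
#0 VA=0x50180038B (r,kernel):
  [0] read 0x17 idx=20: raw=0x1A007 flags P=1 W=1 U=1 S=0
  [1] read 0x1A idx=12: raw=0x1E087 flags P=1 W=1 U=1 S=1
  ✓ 0x1E38B (huge @L1)  — 2 lookups
#1 VA=0x3C1A113C2 (r,kernel):
  [0] read 0x17 idx=15: raw=0x1F007 flags P=1 W=1 U=1 S=0
  [1] read 0x1F idx=13: raw=0x23007 flags P=1 W=1 U=1 S=0
  [2] read 0x23 idx=17: raw=0x24007 flags P=1 W=1 U=1 S=0
  ✓ 0x243C2  — 3 lookups

Access #1 fault: NONE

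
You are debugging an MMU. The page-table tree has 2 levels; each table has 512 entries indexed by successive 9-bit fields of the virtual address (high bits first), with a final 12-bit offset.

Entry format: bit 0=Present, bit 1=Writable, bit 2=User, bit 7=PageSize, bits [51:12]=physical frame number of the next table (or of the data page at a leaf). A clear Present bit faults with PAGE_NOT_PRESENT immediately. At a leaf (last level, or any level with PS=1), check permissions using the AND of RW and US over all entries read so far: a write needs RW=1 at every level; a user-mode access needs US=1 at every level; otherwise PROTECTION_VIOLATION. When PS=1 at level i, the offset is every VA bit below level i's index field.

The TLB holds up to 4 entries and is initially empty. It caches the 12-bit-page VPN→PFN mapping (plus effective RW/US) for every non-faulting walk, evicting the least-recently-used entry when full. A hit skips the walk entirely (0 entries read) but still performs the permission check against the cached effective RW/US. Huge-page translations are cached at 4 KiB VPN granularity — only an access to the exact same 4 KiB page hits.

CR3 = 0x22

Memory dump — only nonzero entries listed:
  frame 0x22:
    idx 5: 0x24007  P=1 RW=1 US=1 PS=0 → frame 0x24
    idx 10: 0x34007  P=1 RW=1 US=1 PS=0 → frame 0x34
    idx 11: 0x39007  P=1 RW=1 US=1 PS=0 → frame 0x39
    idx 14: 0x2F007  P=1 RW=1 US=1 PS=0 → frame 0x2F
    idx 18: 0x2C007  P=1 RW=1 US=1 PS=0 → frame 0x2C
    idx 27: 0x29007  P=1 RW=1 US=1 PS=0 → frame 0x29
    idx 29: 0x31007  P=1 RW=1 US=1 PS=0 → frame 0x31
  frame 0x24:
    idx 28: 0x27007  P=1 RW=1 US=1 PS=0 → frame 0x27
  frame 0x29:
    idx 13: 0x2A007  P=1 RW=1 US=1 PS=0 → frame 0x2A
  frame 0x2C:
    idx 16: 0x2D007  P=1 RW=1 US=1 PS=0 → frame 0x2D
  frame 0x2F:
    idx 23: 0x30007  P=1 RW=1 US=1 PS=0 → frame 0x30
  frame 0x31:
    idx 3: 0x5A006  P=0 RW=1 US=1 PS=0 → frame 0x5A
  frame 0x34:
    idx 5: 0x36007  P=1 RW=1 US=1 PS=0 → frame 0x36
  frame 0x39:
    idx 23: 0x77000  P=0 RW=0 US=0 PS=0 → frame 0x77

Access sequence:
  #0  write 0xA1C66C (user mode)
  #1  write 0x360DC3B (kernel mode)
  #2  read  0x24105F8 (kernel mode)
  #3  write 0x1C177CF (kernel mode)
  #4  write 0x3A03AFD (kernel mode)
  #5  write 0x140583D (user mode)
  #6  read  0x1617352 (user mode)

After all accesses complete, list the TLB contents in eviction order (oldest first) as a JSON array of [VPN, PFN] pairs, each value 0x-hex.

Trace:
#0 VA=0xA1C66C (w,user):
  L0: frame=0x22 idx=5 entry=0x24007 [P=1 RW=1 US=1 PS=0]
  L1: frame=0x24 idx=28 entry=0x27007 [P=1 RW=1 US=1 PS=0]
  ⇒ phys 0x2766C  [2 reads]
#1 VA=0x360DC3B (w,kernel):
  L0: frame=0x22 idx=27 entry=0x29007 [P=1 RW=1 US=1 PS=0]
  L1: frame=0x29 idx=13 entry=0x2A007 [P=1 RW=1 US=1 PS=0]
  ⇒ phys 0x2AC3B  [2 reads]
#2 VA=0x24105F8 (r,kernel):
  L0: frame=0x22 idx=18 entry=0x2C007 [P=1 RW=1 US=1 PS=0]
  L1: frame=0x2C idx=16 entry=0x2D007 [P=1 RW=1 US=1 PS=0]
  ⇒ phys 0x2D5F8  [2 reads]
#3 VA=0x1C177CF (w,kernel):
  L0: frame=0x22 idx=14 entry=0x2F007 [P=1 RW=1 US=1 PS=0]
  L1: frame=0x2F idx=23 entry=0x30007 [P=1 RW=1 US=1 PS=0]
  ⇒ phys 0x307CF  [2 reads]
#4 VA=0x3A03AFD (w,kernel):
  L0: frame=0x22 idx=29 entry=0x31007 [P=1 RW=1 US=1 PS=0]
  L1: frame=0x31 idx=3 entry=0x5A006 [P=0 RW=1 US=1 PS=0]
  ✗ PAGE_NOT_PRESENT  [2 reads]
#5 VA=0x140583D (w,user):
  L0: frame=0x22 idx=10 entry=0x34007 [P=1 RW=1 US=1 PS=0]
  L1: frame=0x34 idx=5 entry=0x36007 [P=1 RW=1 US=1 PS=0]
  ⇒ phys 0x3683D  [2 reads]
#6 VA=0x1617352 (r,user):
  L0: frame=0x22 idx=11 entry=0x39007 [P=1 RW=1 US=1 PS=0]
  L1: frame=0x39 idx=23 entry=0x77000 [P=0 RW=0 US=0 PS=0]
  ✗ PAGE_NOT_PRESENT  [2 reads]

TLB: [["0x360D", "0x2A"], ["0x2410", "0x2D"], ["0x1C17", "0x30"], ["0x1405", "0x36"]]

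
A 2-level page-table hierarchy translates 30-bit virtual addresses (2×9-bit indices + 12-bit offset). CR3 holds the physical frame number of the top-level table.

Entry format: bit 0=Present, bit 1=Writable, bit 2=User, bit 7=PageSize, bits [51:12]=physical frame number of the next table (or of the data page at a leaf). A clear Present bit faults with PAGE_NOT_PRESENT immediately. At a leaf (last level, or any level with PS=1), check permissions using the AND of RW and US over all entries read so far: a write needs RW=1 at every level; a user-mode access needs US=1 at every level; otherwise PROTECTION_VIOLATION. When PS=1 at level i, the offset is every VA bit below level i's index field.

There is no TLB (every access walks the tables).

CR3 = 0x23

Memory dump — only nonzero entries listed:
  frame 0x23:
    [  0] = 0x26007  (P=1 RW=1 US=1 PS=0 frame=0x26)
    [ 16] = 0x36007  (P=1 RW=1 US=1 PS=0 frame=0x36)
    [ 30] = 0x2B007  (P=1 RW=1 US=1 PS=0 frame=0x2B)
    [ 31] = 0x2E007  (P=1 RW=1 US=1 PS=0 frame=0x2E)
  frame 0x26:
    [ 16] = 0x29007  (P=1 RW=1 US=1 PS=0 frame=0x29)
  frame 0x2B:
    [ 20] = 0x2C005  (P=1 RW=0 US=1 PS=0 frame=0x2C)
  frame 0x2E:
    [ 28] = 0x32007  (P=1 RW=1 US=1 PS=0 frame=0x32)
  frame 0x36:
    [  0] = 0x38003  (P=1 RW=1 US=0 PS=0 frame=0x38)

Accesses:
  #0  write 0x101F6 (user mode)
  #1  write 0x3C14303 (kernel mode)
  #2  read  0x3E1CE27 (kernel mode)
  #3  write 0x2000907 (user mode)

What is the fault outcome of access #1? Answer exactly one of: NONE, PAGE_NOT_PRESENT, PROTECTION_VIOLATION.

Per-access translation:
#0 VA=0x101F6 (w,user):
  L0 @0x23[0] → 0x26007  P=1,RW=1,US=1,PS=0
  L1 @0x26[16] → 0x29007  P=1,RW=1,US=1,PS=0
  ✓ 0x291F6  — 2 lookups
#1 VA=0x3C14303 (w,kernel):
  L0 @0x23[30] → 0x2B007  P=1,RW=1,US=1,PS=0
  L1 @0x2B[20] → 0x2C005  P=1,RW=0,US=1,PS=0
  ⇒ fault: PROTECTION_VIOLATION  — 2 lookups
#2 VA=0x3E1CE27 (r,kernel):
  L0 @0x23[31] → 0x2E007  P=1,RW=1,US=1,PS=0
  L1 @0x2E[28] → 0x32007  P=1,RW=1,US=1,PS=0
  ✓ 0x32E27  — 2 lookups
#3 VA=0x2000907 (w,user):
  L0 @0x23[16] → 0x36007  P=1,RW=1,US=1,PS=0
  L1 @0x36[0] → 0x38003  P=1,RW=1,US=0,PS=0
  ⇒ fault: PROTECTION_VIOLATION  — 2 lookups

Access #1 fault: PROTECTION_VIOLATION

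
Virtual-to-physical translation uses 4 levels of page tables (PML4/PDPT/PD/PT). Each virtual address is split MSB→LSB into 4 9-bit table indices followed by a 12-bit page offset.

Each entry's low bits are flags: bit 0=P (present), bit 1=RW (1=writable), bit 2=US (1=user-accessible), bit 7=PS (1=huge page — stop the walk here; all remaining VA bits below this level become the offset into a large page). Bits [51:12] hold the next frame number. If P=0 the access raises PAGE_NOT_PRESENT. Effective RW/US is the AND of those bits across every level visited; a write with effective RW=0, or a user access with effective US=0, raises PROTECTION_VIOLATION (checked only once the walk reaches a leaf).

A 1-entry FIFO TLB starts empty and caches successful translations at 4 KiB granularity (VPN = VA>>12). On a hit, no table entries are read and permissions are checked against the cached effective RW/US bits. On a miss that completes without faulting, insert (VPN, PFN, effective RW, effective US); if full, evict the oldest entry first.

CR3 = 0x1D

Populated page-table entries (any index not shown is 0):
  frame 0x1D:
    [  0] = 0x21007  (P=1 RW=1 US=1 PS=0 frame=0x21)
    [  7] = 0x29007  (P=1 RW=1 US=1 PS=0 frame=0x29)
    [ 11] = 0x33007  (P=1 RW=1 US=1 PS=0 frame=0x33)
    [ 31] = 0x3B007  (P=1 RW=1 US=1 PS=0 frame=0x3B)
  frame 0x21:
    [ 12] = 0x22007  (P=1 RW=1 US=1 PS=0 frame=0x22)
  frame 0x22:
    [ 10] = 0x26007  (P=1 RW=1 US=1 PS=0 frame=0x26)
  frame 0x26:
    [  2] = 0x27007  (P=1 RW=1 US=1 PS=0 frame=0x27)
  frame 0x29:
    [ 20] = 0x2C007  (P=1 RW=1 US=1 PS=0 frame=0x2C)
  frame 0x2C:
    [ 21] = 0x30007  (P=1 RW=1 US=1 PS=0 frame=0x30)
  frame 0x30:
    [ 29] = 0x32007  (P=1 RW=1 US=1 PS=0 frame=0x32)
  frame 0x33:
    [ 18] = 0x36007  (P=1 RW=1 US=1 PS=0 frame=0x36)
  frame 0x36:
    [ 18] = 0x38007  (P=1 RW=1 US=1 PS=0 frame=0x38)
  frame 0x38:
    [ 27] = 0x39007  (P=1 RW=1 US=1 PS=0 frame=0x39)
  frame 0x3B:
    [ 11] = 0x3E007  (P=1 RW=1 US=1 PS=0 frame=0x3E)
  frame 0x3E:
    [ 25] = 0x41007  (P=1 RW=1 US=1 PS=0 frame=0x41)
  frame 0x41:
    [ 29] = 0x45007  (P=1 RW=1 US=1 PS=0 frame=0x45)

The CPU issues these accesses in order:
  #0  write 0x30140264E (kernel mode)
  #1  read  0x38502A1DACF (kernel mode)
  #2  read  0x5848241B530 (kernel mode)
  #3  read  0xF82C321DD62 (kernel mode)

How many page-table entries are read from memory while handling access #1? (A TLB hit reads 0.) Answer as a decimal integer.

Trace:
#0 VA=0x30140264E (w,kernel):
  lvl0: tbl 0x1D, slot 0 ⇒ 0x21007 (P1/RW1/US1/PS0)
  lvl1: tbl 0x21, slot 12 ⇒ 0x22007 (P1/RW1/US1/PS0)
  lvl2: tbl 0x22, slot 10 ⇒ 0x26007 (P1/RW1/US1/PS0)
  lvl3: tbl 0x26, slot 2 ⇒ 0x27007 (P1/RW1/US1/PS0)
  → PA=0x2764E  (4 entries read)
#1 VA=0x38502A1DACF (r,kernel):
  lvl0: tbl 0x1D, slot 7 ⇒ 0x29007 (P1/RW1/US1/PS0)
  lvl1: tbl 0x29, slot 20 ⇒ 0x2C007 (P1/RW1/US1/PS0)
  lvl2: tbl 0x2C, slot 21 ⇒ 0x30007 (P1/RW1/US1/PS0)
  lvl3: tbl 0x30, slot 29 ⇒ 0x32007 (P1/RW1/US1/PS0)
  → PA=0x32ACF  (4 entries read)
#2 VA=0x5848241B530 (r,kernel):
  lvl0: tbl 0x1D, slot 11 ⇒ 0x33007 (P1/RW1/US1/PS0)
  lvl1: tbl 0x33, slot 18 ⇒ 0x36007 (P1/RW1/US1/PS0)
  lvl2: tbl 0x36, slot 18 ⇒ 0x38007 (P1/RW1/US1/PS0)
  lvl3: tbl 0x38, slot 27 ⇒ 0x39007 (P1/RW1/US1/PS0)
  → PA=0x39530  (4 entries read)
#3 VA=0xF82C321DD62 (r,kernel):
  lvl0: tbl 0x1D, slot 31 ⇒ 0x3B007 (P1/RW1/US1/PS0)
  lvl1: tbl 0x3B, slot 11 ⇒ 0x3E007 (P1/RW1/US1/PS0)
  lvl2: tbl 0x3E, slot 25 ⇒ 0x41007 (P1/RW1/US1/PS0)
  lvl3: tbl 0x41, slot 29 ⇒ 0x45007 (P1/RW1/US1/PS0)
  → PA=0x45D62  (4 entries read)

Entries read for #1: 4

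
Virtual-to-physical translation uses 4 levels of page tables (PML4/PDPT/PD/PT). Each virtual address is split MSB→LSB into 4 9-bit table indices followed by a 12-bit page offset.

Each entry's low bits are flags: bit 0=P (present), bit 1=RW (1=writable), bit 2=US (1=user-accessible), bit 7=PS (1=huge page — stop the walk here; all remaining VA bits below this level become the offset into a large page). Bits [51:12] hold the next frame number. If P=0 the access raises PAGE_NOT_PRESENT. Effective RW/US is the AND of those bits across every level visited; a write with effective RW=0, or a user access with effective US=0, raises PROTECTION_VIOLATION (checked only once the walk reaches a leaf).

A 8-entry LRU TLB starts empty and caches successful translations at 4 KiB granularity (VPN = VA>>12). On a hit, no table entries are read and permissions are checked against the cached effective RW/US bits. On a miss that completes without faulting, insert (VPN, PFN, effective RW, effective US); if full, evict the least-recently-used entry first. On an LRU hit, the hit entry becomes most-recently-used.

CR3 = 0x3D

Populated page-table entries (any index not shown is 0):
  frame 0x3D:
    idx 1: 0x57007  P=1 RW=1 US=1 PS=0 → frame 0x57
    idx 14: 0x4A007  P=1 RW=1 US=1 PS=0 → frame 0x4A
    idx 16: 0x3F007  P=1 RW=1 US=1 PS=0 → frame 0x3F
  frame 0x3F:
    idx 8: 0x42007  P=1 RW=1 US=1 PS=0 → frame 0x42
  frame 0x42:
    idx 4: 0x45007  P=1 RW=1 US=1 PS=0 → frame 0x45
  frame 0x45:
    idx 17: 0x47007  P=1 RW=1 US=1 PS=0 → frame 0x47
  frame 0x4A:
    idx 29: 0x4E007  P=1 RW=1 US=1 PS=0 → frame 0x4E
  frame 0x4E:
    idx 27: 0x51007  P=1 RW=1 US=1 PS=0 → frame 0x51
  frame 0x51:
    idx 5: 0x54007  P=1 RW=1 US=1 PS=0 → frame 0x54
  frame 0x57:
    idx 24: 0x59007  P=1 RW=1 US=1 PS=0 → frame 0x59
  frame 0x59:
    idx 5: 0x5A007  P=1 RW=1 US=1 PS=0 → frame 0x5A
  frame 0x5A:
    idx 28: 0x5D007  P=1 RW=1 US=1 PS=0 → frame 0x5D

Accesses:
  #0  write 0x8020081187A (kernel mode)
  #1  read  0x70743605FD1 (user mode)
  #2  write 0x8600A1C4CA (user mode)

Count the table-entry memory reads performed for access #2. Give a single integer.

Per-access translation:
#0 VA=0x8020081187A (w,kernel):
  [0] read 0x3D idx=16: raw=0x3F007 flags P=1 W=1 U=1 S=0
  [1] read 0x3F idx=8: raw=0x42007 flags P=1 W=1 U=1 S=0
  [2] read 0x42 idx=4: raw=0x45007 flags P=1 W=1 U=1 S=0
  [3] read 0x45 idx=17: raw=0x47007 flags P=1 W=1 U=1 S=0
  → PA=0x4787A  (4 entries read)
#1 VA=0x70743605FD1 (r,user):
  [0] read 0x3D idx=14: raw=0x4A007 flags P=1 W=1 U=1 S=0
  [1] read 0x4A idx=29: raw=0x4E007 flags P=1 W=1 U=1 S=0
  [2] read 0x4E idx=27: raw=0x51007 flags P=1 W=1 U=1 S=0
  [3] read 0x51 idx=5: raw=0x54007 flags P=1 W=1 U=1 S=0
  → PA=0x54FD1  (4 entries read)
#2 VA=0x8600A1C4CA (w,user):
  [0] read 0x3D idx=1: raw=0x57007 flags P=1 W=1 U=1 S=0
  [1] read 0x57 idx=24: raw=0x59007 flags P=1 W=1 U=1 S=0
  [2] read 0x59 idx=5: raw=0x5A007 flags P=1 W=1 U=1 S=0
  [3] read 0x5A idx=28: raw=0x5D007 flags P=1 W=1 U=1 S=0
  → PA=0x5D4CA  (4 entries read)

Entries read for #2: 4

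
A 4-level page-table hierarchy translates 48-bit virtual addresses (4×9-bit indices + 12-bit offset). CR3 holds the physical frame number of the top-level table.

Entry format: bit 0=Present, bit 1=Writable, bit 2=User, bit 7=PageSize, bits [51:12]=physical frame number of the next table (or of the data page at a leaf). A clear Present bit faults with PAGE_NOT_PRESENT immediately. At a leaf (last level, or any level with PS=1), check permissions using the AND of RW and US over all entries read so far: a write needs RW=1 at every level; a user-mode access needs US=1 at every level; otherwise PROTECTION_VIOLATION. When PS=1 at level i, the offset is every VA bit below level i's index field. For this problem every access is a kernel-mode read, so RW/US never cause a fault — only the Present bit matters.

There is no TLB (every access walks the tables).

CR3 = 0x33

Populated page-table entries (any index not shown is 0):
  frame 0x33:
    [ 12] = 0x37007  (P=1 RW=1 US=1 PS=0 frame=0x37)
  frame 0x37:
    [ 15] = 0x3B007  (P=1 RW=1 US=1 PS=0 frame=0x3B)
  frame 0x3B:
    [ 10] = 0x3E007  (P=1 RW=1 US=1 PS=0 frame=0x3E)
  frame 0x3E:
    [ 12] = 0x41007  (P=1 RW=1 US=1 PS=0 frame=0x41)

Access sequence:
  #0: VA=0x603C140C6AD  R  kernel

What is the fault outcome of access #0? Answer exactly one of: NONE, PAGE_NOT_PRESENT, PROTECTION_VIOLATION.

Trace:
#0 VA=0x603C140C6AD (r,kernel):
  L0: frame=0x33 idx=12 entry=0x37007 [P=1 RW=1 US=1 PS=0]
  L1: frame=0x37 idx=15 entry=0x3B007 [P=1 RW=1 US=1 PS=0]
  L2: frame=0x3B idx=10 entry=0x3E007 [P=1 RW=1 US=1 PS=0]
  L3: frame=0x3E idx=12 entry=0x41007 [P=1 RW=1 US=1 PS=0]
  ✓ 0x416AD  — 4 lookups

Access #0 fault: NONE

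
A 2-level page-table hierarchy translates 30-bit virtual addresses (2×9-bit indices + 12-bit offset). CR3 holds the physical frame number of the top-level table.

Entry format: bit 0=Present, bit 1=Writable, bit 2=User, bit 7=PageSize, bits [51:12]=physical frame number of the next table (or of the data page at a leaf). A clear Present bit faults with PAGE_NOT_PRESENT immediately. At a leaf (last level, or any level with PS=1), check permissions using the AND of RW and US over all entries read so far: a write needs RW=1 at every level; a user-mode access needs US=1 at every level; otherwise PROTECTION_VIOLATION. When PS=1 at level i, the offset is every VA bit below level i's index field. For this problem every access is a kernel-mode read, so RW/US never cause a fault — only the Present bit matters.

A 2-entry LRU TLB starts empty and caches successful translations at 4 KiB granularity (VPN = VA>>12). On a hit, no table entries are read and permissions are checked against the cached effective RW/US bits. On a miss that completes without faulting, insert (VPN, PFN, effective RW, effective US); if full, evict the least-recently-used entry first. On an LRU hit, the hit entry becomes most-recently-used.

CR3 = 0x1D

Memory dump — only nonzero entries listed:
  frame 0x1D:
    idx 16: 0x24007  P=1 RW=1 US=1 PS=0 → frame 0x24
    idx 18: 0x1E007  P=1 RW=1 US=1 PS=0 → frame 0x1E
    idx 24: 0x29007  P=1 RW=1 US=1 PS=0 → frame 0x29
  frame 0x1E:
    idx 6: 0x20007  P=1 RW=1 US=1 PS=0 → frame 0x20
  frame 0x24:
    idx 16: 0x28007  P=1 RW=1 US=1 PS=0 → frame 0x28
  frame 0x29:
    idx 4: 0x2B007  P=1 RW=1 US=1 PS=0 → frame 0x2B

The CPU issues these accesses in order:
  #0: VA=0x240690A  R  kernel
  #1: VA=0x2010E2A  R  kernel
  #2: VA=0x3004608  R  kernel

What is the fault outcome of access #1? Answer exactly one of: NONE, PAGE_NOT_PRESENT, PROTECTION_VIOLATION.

Per-access translation:
#0 VA=0x240690A (r,kernel):
  lvl0: tbl 0x1D, slot 18 ⇒ 0x1E007 (P1/RW1/US1/PS0)
  lvl1: tbl 0x1E, slot 6 ⇒ 0x20007 (P1/RW1/US1/PS0)
  → PA=0x2090A  (2 entries read)
#1 VA=0x2010E2A (r,kernel):
  lvl0: tbl 0x1D, slot 16 ⇒ 0x24007 (P1/RW1/US1/PS0)
  lvl1: tbl 0x24, slot 16 ⇒ 0x28007 (P1/RW1/US1/PS0)
  → PA=0x28E2A  (2 entries read)
#2 VA=0x3004608 (r,kernel):
  lvl0: tbl 0x1D, slot 24 ⇒ 0x29007 (P1/RW1/US1/PS0)
  lvl1: tbl 0x29, slot 4 ⇒ 0x2B007 (P1/RW1/US1/PS0)
  → PA=0x2B608  (2 entries read)

Access #1 fault: NONE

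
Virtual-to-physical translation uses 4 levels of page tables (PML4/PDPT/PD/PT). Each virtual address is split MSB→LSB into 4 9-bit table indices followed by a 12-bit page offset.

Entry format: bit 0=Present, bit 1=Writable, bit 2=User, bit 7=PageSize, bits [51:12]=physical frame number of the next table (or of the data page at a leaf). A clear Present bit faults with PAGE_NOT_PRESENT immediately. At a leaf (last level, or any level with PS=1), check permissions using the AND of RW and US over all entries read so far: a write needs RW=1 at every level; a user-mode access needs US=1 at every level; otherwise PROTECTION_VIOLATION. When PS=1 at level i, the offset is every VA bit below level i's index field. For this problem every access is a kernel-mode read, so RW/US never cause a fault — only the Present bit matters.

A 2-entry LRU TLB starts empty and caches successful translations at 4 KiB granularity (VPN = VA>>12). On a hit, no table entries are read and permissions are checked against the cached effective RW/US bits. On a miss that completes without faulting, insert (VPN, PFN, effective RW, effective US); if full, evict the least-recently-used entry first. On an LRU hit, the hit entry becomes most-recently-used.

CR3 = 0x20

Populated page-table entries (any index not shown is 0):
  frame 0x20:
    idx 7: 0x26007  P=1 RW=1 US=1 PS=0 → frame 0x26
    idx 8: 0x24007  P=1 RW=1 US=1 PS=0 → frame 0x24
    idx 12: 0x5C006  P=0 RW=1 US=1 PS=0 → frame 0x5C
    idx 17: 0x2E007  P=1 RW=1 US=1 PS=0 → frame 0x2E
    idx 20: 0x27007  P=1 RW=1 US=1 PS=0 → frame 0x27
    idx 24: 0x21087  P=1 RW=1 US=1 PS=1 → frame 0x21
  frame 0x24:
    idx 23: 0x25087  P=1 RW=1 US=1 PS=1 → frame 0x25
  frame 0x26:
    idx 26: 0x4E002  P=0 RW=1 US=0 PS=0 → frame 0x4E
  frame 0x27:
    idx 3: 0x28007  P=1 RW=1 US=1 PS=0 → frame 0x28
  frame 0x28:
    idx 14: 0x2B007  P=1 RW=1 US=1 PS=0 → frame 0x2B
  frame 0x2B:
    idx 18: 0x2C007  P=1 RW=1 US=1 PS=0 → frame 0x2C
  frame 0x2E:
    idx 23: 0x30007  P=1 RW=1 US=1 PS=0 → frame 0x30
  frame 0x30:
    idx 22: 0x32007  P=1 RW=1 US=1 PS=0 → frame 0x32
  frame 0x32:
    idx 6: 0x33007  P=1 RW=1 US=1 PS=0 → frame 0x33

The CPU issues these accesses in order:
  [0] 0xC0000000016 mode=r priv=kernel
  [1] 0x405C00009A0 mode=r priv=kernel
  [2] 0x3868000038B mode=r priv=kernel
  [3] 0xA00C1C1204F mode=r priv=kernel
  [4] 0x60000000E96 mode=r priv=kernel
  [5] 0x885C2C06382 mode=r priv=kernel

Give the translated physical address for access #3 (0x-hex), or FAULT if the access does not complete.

Per-access translation:
#0 VA=0xC0000000016 (r,kernel):
  L0 @0x20[24] → 0x21087  P=1,RW=1,US=1,PS=1
  ✓ 0x21016 (huge @L0)  — 1 lookups
#1 VA=0x405C00009A0 (r,kernel):
  L0 @0x20[8] → 0x24007  P=1,RW=1,US=1,PS=0
  L1 @0x24[23] → 0x25087  P=1,RW=1,US=1,PS=1
  ✓ 0x259A0 (huge @L1)  — 2 lookups
#2 VA=0x3868000038B (r,kernel):
  L0 @0x20[7] → 0x26007  P=1,RW=1,US=1,PS=0
  L1 @0x26[26] → 0x4E002  P=0,RW=1,US=0,PS=0
  ✗ PAGE_NOT_PRESENT  [2 reads]
#3 VA=0xA00C1C1204F (r,kernel):
  L0 @0x20[20] → 0x27007  P=1,RW=1,US=1,PS=0
  L1 @0x27[3] → 0x28007  P=1,RW=1,US=1,PS=0
  L2 @0x28[14] → 0x2B007  P=1,RW=1,US=1,PS=0
  L3 @0x2B[18] → 0x2C007  P=1,RW=1,US=1,PS=0
  ✓ 0x2C04F  — 4 lookups
#4 VA=0x60000000E96 (r,kernel):
  L0 @0x20[12] → 0x5C006  P=0,RW=1,US=1,PS=0
  ✗ PAGE_NOT_PRESENT  [1 reads]
#5 VA=0x885C2C06382 (r,kernel):
  L0 @0x20[17] → 0x2E007  P=1,RW=1,US=1,PS=0
  L1 @0x2E[23] → 0x30007  P=1,RW=1,US=1,PS=0
  L2 @0x30[22] → 0x32007  P=1,RW=1,US=1,PS=0
  L3 @0x32[6] → 0x33007  P=1,RW=1,US=1,PS=0
  ✓ 0x33382  — 4 lookups

Access #3 PA: 0x2C04F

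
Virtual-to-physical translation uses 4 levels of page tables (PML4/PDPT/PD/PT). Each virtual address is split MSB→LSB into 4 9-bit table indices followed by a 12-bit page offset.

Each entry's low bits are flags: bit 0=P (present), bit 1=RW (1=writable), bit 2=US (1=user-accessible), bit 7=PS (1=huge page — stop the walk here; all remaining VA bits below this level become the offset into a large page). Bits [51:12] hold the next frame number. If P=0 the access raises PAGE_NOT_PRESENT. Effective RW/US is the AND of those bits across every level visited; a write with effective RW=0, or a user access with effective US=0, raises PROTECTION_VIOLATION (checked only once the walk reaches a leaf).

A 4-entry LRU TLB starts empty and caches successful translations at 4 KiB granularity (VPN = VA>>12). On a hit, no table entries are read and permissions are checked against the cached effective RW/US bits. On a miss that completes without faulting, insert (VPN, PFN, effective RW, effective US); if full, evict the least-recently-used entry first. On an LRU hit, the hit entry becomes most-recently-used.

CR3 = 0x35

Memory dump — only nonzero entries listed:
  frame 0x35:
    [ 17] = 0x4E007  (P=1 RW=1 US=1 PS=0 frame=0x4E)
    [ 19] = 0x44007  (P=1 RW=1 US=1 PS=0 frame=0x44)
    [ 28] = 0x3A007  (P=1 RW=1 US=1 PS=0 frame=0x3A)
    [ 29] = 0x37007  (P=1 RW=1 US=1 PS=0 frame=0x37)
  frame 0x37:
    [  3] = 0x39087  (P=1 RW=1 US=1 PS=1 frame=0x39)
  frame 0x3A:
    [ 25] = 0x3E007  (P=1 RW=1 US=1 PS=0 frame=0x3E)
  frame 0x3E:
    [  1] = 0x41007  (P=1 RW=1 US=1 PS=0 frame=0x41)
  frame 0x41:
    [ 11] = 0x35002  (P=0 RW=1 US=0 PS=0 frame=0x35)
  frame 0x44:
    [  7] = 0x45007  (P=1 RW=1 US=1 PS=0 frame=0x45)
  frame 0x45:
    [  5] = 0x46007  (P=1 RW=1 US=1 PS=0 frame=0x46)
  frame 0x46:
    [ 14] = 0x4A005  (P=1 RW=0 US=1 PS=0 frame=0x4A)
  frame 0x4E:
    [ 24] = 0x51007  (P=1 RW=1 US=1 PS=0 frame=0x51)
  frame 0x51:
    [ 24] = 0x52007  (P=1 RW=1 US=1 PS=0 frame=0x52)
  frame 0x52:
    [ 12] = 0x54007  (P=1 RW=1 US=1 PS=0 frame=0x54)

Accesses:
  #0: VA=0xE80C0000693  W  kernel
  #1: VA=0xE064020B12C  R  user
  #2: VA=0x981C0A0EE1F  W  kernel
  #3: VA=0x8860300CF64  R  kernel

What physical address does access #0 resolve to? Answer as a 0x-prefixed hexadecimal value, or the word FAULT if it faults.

Walk each access:
#0 VA=0xE80C0000693 (w,kernel):
  L0: frame=0x35 idx=29 entry=0x37007 [P=1 RW=1 US=1 PS=0]
  L1: frame=0x37 idx=3 entry=0x39087 [P=1 RW=1 US=1 PS=1]
  → PA=0x39693 (huge @L1)  (2 entries read)
#1 VA=0xE064020B12C (r,user):
  L0: frame=0x35 idx=28 entry=0x3A007 [P=1 RW=1 US=1 PS=0]
  L1: frame=0x3A idx=25 entry=0x3E007 [P=1 RW=1 US=1 PS=0]
  L2: frame=0x3E idx=1 entry=0x41007 [P=1 RW=1 US=1 PS=0]
  L3: frame=0x41 idx=11 entry=0x35002 [P=0 RW=1 US=0 PS=0]
  → PAGE_NOT_PRESENT  (4 entries read)
#2 VA=0x981C0A0EE1F (w,kernel):
  L0: frame=0x35 idx=19 entry=0x44007 [P=1 RW=1 US=1 PS=0]
  L1: frame=0x44 idx=7 entry=0x45007 [P=1 RW=1 US=1 PS=0]
  L2: frame=0x45 idx=5 entry=0x46007 [P=1 RW=1 US=1 PS=0]
  L3: frame=0x46 idx=14 entry=0x4A005 [P=1 RW=0 US=1 PS=0]
  → PROTECTION_VIOLATION  (4 entries read)
#3 VA=0x8860300CF64 (r,kernel):
  L0: frame=0x35 idx=17 entry=0x4E007 [P=1 RW=1 US=1 PS=0]
  L1: frame=0x4E idx=24 entry=0x51007 [P=1 RW=1 US=1 PS=0]
  L2: frame=0x51 idx=24 entry=0x52007 [P=1 RW=1 US=1 PS=0]
  L3: frame=0x52 idx=12 entry=0x54007 [P=1 RW=1 US=1 PS=0]
  → PA=0x54F64  (4 entries read)

Access #0 PA: 0x39693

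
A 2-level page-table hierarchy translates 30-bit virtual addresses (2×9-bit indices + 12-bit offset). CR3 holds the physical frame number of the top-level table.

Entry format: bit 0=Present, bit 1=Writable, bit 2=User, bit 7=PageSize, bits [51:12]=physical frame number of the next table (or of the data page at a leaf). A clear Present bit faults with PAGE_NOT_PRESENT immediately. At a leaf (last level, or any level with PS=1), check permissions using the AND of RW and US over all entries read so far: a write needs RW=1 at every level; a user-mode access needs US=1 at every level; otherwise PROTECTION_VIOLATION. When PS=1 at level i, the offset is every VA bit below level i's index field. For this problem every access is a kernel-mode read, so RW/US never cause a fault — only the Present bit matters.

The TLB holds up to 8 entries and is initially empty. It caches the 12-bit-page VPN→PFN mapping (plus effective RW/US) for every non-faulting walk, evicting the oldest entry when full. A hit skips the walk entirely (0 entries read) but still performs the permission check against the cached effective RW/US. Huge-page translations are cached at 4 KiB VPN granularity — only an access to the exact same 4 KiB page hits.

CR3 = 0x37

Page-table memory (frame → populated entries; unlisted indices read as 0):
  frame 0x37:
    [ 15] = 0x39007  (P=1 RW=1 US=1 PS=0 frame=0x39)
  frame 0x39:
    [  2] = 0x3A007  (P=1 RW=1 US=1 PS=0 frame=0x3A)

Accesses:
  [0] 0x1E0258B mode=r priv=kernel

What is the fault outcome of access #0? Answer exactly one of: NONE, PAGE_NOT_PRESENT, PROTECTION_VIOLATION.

Per-access translation:
#0 VA=0x1E0258B (r,kernel):
  L0: frame=0x37 idx=15 entry=0x39007 [P=1 RW=1 US=1 PS=0]
  L1: frame=0x39 idx=2 entry=0x3A007 [P=1 RW=1 US=1 PS=0]
  ✓ 0x3A58B  — 2 lookups

Access #0 fault: NONE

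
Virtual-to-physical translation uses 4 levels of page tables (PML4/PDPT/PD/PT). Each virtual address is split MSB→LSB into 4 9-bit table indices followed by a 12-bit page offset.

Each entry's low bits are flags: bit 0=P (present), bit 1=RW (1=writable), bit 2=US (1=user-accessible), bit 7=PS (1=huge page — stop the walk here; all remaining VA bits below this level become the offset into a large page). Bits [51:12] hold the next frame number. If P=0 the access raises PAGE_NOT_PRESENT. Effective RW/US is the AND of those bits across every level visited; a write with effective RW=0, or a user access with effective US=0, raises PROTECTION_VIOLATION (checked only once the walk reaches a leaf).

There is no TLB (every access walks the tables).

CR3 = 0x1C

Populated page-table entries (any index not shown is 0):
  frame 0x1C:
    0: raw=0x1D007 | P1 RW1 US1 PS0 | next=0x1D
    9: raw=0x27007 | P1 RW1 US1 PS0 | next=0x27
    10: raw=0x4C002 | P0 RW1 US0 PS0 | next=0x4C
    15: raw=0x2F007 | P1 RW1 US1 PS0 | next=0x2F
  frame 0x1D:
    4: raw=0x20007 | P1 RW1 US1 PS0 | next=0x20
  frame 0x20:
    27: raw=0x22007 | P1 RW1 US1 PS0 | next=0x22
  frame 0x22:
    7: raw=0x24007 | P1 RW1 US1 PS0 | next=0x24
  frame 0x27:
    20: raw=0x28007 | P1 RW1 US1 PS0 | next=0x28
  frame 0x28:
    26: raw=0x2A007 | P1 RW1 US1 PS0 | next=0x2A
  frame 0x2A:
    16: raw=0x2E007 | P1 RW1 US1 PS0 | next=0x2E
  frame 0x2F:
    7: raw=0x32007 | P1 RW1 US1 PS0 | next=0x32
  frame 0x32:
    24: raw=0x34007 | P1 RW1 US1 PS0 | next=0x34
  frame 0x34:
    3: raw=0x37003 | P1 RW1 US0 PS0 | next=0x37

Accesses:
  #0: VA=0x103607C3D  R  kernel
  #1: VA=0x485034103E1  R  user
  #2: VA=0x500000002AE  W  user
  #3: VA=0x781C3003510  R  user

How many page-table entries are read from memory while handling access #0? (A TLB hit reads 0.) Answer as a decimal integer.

Per-access translation:
#0 VA=0x103607C3D (r,kernel):
  L0: frame=0x1C idx=0 entry=0x1D007 [P=1 RW=1 US=1 PS=0]
  L1: frame=0x1D idx=4 entry=0x20007 [P=1 RW=1 US=1 PS=0]
  L2: frame=0x20 idx=27 entry=0x22007 [P=1 RW=1 US=1 PS=0]
  L3: frame=0x22 idx=7 entry=0x24007 [P=1 RW=1 US=1 PS=0]
  → PA=0x24C3D  (4 entries read)
#1 VA=0x485034103E1 (r,user):
  L0: frame=0x1C idx=9 entry=0x27007 [P=1 RW=1 US=1 PS=0]
  L1: frame=0x27 idx=20 entry=0x28007 [P=1 RW=1 US=1 PS=0]
  L2: frame=0x28 idx=26 entry=0x2A007 [P=1 RW=1 US=1 PS=0]
  L3: frame=0x2A idx=16 entry=0x2E007 [P=1 RW=1 US=1 PS=0]
  → PA=0x2E3E1  (4 entries read)
#2 VA=0x500000002AE (w,user):
  L0: frame=0x1C idx=10 entry=0x4C002 [P=0 RW=1 US=0 PS=0]
  ✗ PAGE_NOT_PRESENT  [1 reads]
#3 VA=0x781C3003510 (r,user):
  L0: frame=0x1C idx=15 entry=0x2F007 [P=1 RW=1 US=1 PS=0]
  L1: frame=0x2F idx=7 entry=0x32007 [P=1 RW=1 US=1 PS=0]
  L2: frame=0x32 idx=24 entry=0x34007 [P=1 RW=1 US=1 PS=0]
  L3: frame=0x34 idx=3 entry=0x37003 [P=1 RW=1 US=0 PS=0]
  ✗ PROTECTION_VIOLATION  [4 reads]

Entries read for #0: 4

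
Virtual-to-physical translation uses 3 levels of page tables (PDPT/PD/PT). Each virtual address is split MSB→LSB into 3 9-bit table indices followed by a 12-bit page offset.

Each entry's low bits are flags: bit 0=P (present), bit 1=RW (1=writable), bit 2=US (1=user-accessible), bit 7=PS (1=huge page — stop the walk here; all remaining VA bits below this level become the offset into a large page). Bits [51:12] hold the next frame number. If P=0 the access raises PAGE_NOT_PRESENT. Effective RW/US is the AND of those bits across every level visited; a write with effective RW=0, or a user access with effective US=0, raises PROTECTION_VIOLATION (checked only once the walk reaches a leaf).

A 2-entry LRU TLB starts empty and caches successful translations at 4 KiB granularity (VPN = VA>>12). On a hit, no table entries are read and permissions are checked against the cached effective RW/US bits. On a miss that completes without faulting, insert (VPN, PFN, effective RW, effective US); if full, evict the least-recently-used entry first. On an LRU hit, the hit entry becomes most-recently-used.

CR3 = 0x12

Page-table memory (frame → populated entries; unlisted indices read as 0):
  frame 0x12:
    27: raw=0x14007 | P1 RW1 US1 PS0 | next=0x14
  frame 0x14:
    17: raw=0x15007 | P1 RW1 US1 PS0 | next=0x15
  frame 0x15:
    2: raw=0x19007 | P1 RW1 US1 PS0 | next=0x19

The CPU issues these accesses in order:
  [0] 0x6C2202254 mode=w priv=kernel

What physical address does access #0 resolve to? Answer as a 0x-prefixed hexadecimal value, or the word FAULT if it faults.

Walk each access:
#0 VA=0x6C2202254 (w,kernel):
  lvl0: tbl 0x12, slot 27 ⇒ 0x14007 (P1/RW1/US1/PS0)
  lvl1: tbl 0x14, slot 17 ⇒ 0x15007 (P1/RW1/US1/PS0)
  lvl2: tbl 0x15, slot 2 ⇒ 0x19007 (P1/RW1/US1/PS0)
  → PA=0x19254  (3 entries read)

Access #0 PA: 0x19254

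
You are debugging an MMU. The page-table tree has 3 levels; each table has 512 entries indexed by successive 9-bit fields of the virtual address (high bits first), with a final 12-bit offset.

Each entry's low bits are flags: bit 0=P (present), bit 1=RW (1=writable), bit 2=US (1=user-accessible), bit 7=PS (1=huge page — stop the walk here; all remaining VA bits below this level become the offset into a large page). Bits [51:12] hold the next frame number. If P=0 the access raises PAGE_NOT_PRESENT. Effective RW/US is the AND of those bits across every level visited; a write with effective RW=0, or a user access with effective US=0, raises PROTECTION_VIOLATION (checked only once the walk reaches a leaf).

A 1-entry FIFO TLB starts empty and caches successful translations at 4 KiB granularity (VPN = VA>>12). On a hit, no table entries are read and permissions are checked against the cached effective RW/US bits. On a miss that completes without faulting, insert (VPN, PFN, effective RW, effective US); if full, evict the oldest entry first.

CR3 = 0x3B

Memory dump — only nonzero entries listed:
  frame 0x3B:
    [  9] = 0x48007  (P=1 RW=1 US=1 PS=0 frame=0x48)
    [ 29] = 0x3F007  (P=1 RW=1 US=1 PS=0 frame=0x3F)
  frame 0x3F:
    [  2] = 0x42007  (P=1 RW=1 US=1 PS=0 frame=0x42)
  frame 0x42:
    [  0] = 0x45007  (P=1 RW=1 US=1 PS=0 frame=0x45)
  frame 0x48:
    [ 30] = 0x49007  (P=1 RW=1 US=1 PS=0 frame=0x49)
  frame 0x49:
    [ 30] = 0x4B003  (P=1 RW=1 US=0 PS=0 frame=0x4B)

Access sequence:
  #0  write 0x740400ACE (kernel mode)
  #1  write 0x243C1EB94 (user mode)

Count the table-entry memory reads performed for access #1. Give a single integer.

Walk each access:
#0 VA=0x740400ACE (w,kernel):
  L0: frame=0x3B idx=29 entry=0x3F007 [P=1 RW=1 US=1 PS=0]
  L1: frame=0x3F idx=2 entry=0x42007 [P=1 RW=1 US=1 PS=0]
  L2: frame=0x42 idx=0 entry=0x45007 [P=1 RW=1 US=1 PS=0]
  ✓ 0x45ACE  — 3 lookups
#1 VA=0x243C1EB94 (w,user):
  L0: frame=0x3B idx=9 entry=0x48007 [P=1 RW=1 US=1 PS=0]
  L1: frame=0x48 idx=30 entry=0x49007 [P=1 RW=1 US=1 PS=0]
  L2: frame=0x49 idx=30 entry=0x4B003 [P=1 RW=1 US=0 PS=0]
  ⇒ fault: PROTECTION_VIOLATION  — 3 lookups

Entries read for #1: 3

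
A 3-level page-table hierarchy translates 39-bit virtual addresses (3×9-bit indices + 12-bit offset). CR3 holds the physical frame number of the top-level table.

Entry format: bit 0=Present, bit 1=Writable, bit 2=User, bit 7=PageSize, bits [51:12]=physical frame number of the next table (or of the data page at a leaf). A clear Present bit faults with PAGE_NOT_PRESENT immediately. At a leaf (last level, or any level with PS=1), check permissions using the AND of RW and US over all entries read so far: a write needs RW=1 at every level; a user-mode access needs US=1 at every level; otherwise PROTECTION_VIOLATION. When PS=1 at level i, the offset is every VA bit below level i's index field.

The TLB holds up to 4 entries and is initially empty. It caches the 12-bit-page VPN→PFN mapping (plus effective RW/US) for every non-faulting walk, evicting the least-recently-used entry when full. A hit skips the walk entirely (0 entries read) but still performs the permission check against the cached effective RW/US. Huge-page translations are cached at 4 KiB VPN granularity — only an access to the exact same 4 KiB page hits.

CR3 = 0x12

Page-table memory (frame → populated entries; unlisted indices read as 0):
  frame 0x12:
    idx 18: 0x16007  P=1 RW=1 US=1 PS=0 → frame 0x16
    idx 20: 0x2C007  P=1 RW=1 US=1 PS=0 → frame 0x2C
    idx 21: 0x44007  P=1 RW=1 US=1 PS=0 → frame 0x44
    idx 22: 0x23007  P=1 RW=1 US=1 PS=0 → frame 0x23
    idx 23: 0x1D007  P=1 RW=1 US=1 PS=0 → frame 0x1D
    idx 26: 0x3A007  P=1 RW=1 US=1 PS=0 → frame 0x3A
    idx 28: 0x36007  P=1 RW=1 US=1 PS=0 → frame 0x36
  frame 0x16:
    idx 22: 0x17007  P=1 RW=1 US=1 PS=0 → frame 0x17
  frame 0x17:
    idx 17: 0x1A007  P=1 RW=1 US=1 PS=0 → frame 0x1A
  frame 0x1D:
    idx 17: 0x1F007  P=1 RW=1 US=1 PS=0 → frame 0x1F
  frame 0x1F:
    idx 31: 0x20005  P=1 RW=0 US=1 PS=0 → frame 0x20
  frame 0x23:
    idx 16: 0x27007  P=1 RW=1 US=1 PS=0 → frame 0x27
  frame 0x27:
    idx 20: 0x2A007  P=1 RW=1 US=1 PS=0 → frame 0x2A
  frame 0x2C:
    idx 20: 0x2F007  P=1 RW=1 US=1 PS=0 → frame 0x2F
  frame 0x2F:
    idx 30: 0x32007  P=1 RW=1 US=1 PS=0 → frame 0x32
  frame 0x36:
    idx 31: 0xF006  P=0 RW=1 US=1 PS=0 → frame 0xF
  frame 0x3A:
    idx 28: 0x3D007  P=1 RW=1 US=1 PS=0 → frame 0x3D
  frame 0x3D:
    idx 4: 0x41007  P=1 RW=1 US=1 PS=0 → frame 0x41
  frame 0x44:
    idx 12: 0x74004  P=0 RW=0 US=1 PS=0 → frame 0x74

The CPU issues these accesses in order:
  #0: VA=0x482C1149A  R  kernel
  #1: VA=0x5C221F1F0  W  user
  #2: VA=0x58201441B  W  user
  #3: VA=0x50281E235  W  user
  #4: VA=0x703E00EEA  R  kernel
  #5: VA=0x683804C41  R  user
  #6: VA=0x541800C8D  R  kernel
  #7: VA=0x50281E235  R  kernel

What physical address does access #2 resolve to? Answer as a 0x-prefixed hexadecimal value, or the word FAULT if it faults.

Per-access translation:
#0 VA=0x482C1149A (r,kernel):
  lvl0: tbl 0x12, slot 18 ⇒ 0x16007 (P1/RW1/US1/PS0)
  lvl1: tbl 0x16, slot 22 ⇒ 0x17007 (P1/RW1/US1/PS0)
  lvl2: tbl 0x17, slot 17 ⇒ 0x1A007 (P1/RW1/US1/PS0)
  ⇒ phys 0x1A49A  [3 reads]
#1 VA=0x5C221F1F0 (w,user):
  lvl0: tbl 0x12, slot 23 ⇒ 0x1D007 (P1/RW1/US1/PS0)
  lvl1: tbl 0x1D, slot 17 ⇒ 0x1F007 (P1/RW1/US1/PS0)
  lvl2: tbl 0x1F, slot 31 ⇒ 0x20005 (P1/RW0/US1/PS0)
  ⇒ fault: PROTECTION_VIOLATION  — 3 lookups
#2 VA=0x58201441B (w,user):
  lvl0: tbl 0x12, slot 22 ⇒ 0x23007 (P1/RW1/US1/PS0)
  lvl1: tbl 0x23, slot 16 ⇒ 0x27007 (P1/RW1/US1/PS0)
  lvl2: tbl 0x27, slot 20 ⇒ 0x2A007 (P1/RW1/US1/PS0)
  ⇒ phys 0x2A41B  [3 reads]
#3 VA=0x50281E235 (w,user):
  lvl0: tbl 0x12, slot 20 ⇒ 0x2C007 (P1/RW1/US1/PS0)
  lvl1: tbl 0x2C, slot 20 ⇒ 0x2F007 (P1/RW1/US1/PS0)
  lvl2: tbl 0x2F, slot 30 ⇒ 0x32007 (P1/RW1/US1/PS0)
  ⇒ phys 0x32235  [3 reads]
#4 VA=0x703E00EEA (r,kernel):
  lvl0: tbl 0x12, slot 28 ⇒ 0x36007 (P1/RW1/US1/PS0)
  lvl1: tbl 0x36, slot 31 ⇒ 0xF006 (P0/RW1/US1/PS0)
  ⇒ fault: PAGE_NOT_PRESENT  — 2 lookups
#5 VA=0x683804C41 (r,user):
  lvl0: tbl 0x12, slot 26 ⇒ 0x3A007 (P1/RW1/US1/PS0)
  lvl1: tbl 0x3A, slot 28 ⇒ 0x3D007 (P1/RW1/US1/PS0)
  lvl2: tbl 0x3D, slot 4 ⇒ 0x41007 (P1/RW1/US1/PS0)
  ⇒ phys 0x41C41  [3 reads]
#6 VA=0x541800C8D (r,kernel):
  lvl0: tbl 0x12, slot 21 ⇒ 0x44007 (P1/RW1/US1/PS0)
  lvl1: tbl 0x44, slot 12 ⇒ 0x74004 (P0/RW0/US1/PS0)
  ⇒ fault: PAGE_NOT_PRESENT  — 2 lookups
#7 VA=0x50281E235 (r,kernel):
  TLB hit vpn=0x50281E → PA=0x32235

Access #2 PA: 0x2A41B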